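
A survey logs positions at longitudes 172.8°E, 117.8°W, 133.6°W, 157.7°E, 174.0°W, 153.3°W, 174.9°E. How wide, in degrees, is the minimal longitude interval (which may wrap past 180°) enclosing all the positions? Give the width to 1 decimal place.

Sort the longitudes: -174.0°, -153.3°, -133.6°, -117.8°, +157.7°, +172.8°, +174.9°.
Eastward gaps between consecutive values (wrapping around): 20.7°, 19.7°, 15.8°, 275.5°, 15.1°, 2.1°, 11.1°.
Largest gap = 275.5° ⇒ minimal covering band is its complement: 360° − 275.5° = 84.5°.
Band runs from +157.7° eastward to -117.8°, crossing the antimeridian.

84.5°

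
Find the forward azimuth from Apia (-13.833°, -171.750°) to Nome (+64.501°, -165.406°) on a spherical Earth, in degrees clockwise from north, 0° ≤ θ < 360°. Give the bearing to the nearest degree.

Δλ = -165.406 − -171.750 = 6.344°.
θ = atan2( sin Δλ · cos φ₂ , cos φ₁ · sin φ₂ − sin φ₁ · cos φ₂ · cos Δλ )
  = atan2(0.04757, 0.97871) = 2.783° → normalised to [0°, 360°): 2.783°.

3°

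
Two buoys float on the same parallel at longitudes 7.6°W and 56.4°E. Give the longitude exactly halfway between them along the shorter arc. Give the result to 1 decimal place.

Signed shortest Δλ from -7.6° to +56.4° is +64.0°.
Midpoint longitude = -7.6° + (+64.0°)/2 = -7.6° + 32.0° = +24.4°.

24.4°E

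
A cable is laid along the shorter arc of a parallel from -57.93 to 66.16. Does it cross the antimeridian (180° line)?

No

Signed shortest Δλ = ((66.16 − -57.93 + 180) mod 360) − 180 = 124.09°.
Going east by 124.09° from -57.93° reaches +66.16° without touching 180°.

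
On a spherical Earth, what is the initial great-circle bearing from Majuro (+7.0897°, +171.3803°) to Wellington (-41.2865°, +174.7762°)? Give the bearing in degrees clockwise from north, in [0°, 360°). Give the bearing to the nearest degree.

177°

Δλ = 174.7762 − 171.3803 = 3.3959°.
θ = atan2( sin Δλ · cos φ₂ , cos φ₁ · sin φ₂ − sin φ₁ · cos φ₂ · cos Δλ )
  = atan2(0.04451, -0.74736) = 176.592° → normalised to [0°, 360°): 176.592°.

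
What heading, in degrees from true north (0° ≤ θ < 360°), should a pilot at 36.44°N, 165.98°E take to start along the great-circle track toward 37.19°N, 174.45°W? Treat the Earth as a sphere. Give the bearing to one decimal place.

Δλ = -174.45 − 165.98 = -340.43°; wrapped into (−180°, 180°]: 19.57°.
θ = atan2( sin Δλ · cos φ₂ , cos φ₁ · sin φ₂ − sin φ₁ · cos φ₂ · cos Δλ )
  = atan2(0.26684, 0.04042) = 81.386° → normalised to [0°, 360°): 81.386°.

81.4°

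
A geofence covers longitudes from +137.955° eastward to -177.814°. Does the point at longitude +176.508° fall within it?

Yes

Band width going east from +137.955° to -177.814°: ((-177.814 − 137.955) mod 360) = 44.231°.
Offset of +176.508° east of the west edge: ((176.508 − 137.955) mod 360) = 38.553°.
38.553° ≤ 44.231° ⇒ inside.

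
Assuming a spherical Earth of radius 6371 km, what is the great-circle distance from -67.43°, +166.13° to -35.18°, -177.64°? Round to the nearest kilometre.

3733 km

Δλ = -177.64 − 166.13 = -343.77°; wrapped into (−180°, 180°]: 16.23°.
Δφ = -35.18 − -67.43 = 32.25°.
a = sin²(Δφ/2) + cos φ₁ · cos φ₂ · sin²(Δλ/2) = 0.083387.
c = 2·atan2(√a, √(1−a)) = 0.58588 rad → d = 6371·c ≈ 3732.64 km.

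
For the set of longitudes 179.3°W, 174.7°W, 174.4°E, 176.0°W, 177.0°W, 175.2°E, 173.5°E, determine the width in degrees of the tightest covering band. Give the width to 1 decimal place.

11.8°

Sort the longitudes: -179.3°, -177.0°, -176.0°, -174.7°, +173.5°, +174.4°, +175.2°.
Eastward gaps between consecutive values (wrapping around): 2.3°, 1.0°, 1.3°, 348.2°, 0.9°, 0.8°, 5.5°.
Largest gap = 348.2° ⇒ minimal covering band is its complement: 360° − 348.2° = 11.8°.
Band runs from +173.5° eastward to -174.7°, crossing the antimeridian.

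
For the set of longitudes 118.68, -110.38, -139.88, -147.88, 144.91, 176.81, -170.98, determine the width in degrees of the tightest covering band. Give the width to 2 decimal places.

Sort the longitudes: -170.98°, -147.88°, -139.88°, -110.38°, +118.68°, +144.91°, +176.81°.
Eastward gaps between consecutive values (wrapping around): 23.10°, 8.00°, 29.50°, 229.06°, 26.23°, 31.90°, 12.21°.
Largest gap = 229.06° ⇒ minimal covering band is its complement: 360° − 229.06° = 130.94°.
Band runs from +118.68° eastward to -110.38°, crossing the antimeridian.

130.94°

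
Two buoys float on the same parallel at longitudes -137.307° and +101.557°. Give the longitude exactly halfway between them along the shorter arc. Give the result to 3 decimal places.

Signed shortest Δλ from -137.307° to +101.557° is -121.136°.
Midpoint longitude = -137.307° + (-121.136°)/2 = -137.307° − 60.568° = -197.875°.
Normalise into (−180°, 180°]: +162.125°.
(The naïve average (-137.307 + +101.557)/2 = -17.875° is on the wrong side of the globe.)

+162.125°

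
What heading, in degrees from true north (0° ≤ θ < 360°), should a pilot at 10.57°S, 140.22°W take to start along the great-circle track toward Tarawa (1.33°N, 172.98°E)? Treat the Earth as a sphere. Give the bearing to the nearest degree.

282°

Δλ = 172.98 − -140.22 = 313.20°; wrapped into (−180°, 180°]: -46.80°.
θ = atan2( sin Δλ · cos φ₂ , cos φ₁ · sin φ₂ − sin φ₁ · cos φ₂ · cos Δλ )
  = atan2(-0.72877, 0.14835) = -78.494° → normalised to [0°, 360°): 281.506°.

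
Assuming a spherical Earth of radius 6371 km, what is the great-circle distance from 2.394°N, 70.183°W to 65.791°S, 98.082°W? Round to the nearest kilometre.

Δλ = -98.082 − -70.183 = -27.899°.
Δφ = -65.791 − 2.394 = -68.185°.
a = sin²(Δφ/2) + cos φ₁ · cos φ₂ · sin²(Δλ/2) = 0.338004.
c = 2·atan2(√a, √(1−a)) = 1.24085 rad → d = 6371·c ≈ 7905.46 km.

7905 km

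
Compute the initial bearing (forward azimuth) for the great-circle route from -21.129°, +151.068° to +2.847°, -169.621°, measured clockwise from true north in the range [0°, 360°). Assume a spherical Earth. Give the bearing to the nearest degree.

63°

Δλ = -169.621 − 151.068 = -320.689°; wrapped into (−180°, 180°]: 39.311°.
θ = atan2( sin Δλ · cos φ₂ , cos φ₁ · sin φ₂ − sin φ₁ · cos φ₂ · cos Δλ )
  = atan2(0.63275, 0.32489) = 62.822° → normalised to [0°, 360°): 62.822°.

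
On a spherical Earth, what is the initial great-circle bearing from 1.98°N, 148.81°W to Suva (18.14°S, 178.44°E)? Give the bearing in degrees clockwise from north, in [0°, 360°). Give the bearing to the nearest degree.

Δλ = 178.44 − -148.81 = 327.25°; wrapped into (−180°, 180°]: -32.75°.
θ = atan2( sin Δλ · cos φ₂ , cos φ₁ · sin φ₂ − sin φ₁ · cos φ₂ · cos Δλ )
  = atan2(-0.51409, -0.33877) = -123.384° → normalised to [0°, 360°): 236.616°.

237°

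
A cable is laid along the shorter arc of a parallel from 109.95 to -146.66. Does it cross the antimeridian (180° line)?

Naïve |-146.66 − 109.95| = 256.61° > 180°, so the shorter arc goes the other way round — across 180°.
Signed shortest Δλ = ((-146.66 − 109.95 + 180) mod 360) − 180 = 103.39°.
Going east by 103.39° from +109.95° passes through 180° before reaching -146.66°.

Yes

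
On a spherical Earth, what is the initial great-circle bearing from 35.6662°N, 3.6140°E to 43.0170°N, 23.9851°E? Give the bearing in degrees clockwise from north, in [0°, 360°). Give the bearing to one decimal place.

Δλ = 23.9851 − 3.6140 = 20.3711°.
θ = atan2( sin Δλ · cos φ₂ , cos φ₁ · sin φ₂ − sin φ₁ · cos φ₂ · cos Δλ )
  = atan2(0.25451, 0.15461) = 58.723° → normalised to [0°, 360°): 58.723°.

58.7°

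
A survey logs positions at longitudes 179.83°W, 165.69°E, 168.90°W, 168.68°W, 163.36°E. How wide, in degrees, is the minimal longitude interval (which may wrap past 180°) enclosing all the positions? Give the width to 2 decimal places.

Sort the longitudes: -179.83°, -168.90°, -168.68°, +163.36°, +165.69°.
Eastward gaps between consecutive values (wrapping around): 10.93°, 0.22°, 332.04°, 2.33°, 14.48°.
Largest gap = 332.04° ⇒ minimal covering band is its complement: 360° − 332.04° = 27.96°.
Band runs from +163.36° eastward to -168.68°, crossing the antimeridian.

27.96°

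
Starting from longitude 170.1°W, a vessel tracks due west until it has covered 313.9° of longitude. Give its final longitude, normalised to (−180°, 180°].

124.0°W

Start at -170.1°; shift −313.9° → -484.0°.
-484.0° lies outside (−180°, 180°]; add 360° → -124.0°.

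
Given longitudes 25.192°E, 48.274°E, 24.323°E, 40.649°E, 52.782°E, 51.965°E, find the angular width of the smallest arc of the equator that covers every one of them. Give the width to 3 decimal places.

Sort the longitudes: +24.323°, +25.192°, +40.649°, +48.274°, +51.965°, +52.782°.
Eastward gaps between consecutive values (wrapping around): 0.869°, 15.457°, 7.625°, 3.691°, 0.817°, 331.541°.
Largest gap = 331.541° ⇒ minimal covering band is its complement: 360° − 331.541° = 28.459°.
Band runs from +24.323° eastward to +52.782°.

28.459°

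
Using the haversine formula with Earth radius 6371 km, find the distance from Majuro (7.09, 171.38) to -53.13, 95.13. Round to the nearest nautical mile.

Δλ = 95.13 − 171.38 = -76.25°.
Δφ = -53.13 − 7.09 = -60.22°.
a = sin²(Δφ/2) + cos φ₁ · cos φ₂ · sin²(Δλ/2) = 0.478611.
c = 2·atan2(√a, √(1−a)) = 1.52800 rad → d = 6371·c ≈ 9734.92 km ≈ 5256.43 nmi.

5256 nmi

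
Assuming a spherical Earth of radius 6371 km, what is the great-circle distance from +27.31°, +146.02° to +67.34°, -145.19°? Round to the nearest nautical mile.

Δλ = -145.19 − 146.02 = -291.21°; wrapped into (−180°, 180°]: 68.79°.
Δφ = 67.34 − 27.31 = 40.03°.
a = sin²(Δφ/2) + cos φ₁ · cos φ₂ · sin²(Δλ/2) = 0.226382.
c = 2·atan2(√a, √(1−a)) = 0.99174 rad → d = 6371·c ≈ 6318.37 km ≈ 3411.65 nmi.

3412 nmi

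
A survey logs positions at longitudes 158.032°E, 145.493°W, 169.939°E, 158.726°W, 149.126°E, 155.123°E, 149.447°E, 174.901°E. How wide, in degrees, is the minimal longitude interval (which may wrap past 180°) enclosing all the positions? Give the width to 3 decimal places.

Sort the longitudes: -158.726°, -145.493°, +149.126°, +149.447°, +155.123°, +158.032°, +169.939°, +174.901°.
Eastward gaps between consecutive values (wrapping around): 13.233°, 294.619°, 0.321°, 5.676°, 2.909°, 11.907°, 4.962°, 26.373°.
Largest gap = 294.619° ⇒ minimal covering band is its complement: 360° − 294.619° = 65.381°.
Band runs from +149.126° eastward to -145.493°, crossing the antimeridian.

65.381°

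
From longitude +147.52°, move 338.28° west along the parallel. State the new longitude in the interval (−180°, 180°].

+169.24°

Start at +147.52°; shift −338.28° → -190.76°.
-190.76° lies outside (−180°, 180°]; add 360° → +169.24°.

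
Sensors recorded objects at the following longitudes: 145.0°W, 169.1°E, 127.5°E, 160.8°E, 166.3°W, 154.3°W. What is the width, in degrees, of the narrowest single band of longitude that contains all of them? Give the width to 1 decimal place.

87.5°

Sort the longitudes: -166.3°, -154.3°, -145.0°, +127.5°, +160.8°, +169.1°.
Eastward gaps between consecutive values (wrapping around): 12.0°, 9.3°, 272.5°, 33.3°, 8.3°, 24.6°.
Largest gap = 272.5° ⇒ minimal covering band is its complement: 360° − 272.5° = 87.5°.
Band runs from +127.5° eastward to -145.0°, crossing the antimeridian.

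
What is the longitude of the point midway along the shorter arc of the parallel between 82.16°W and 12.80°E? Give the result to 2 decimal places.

Signed shortest Δλ from -82.16° to +12.80° is +94.96°.
Midpoint longitude = -82.16° + (+94.96°)/2 = -82.16° + 47.48° = -34.68°.

34.68°W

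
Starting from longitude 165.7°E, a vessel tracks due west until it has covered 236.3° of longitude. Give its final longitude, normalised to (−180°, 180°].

70.6°W

Start at +165.7°; shift −236.3° → -70.6°.
-70.6° already lies in (−180°, 180°].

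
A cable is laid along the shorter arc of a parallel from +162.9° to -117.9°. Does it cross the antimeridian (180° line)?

Yes

Naïve |-117.9 − 162.9| = 280.8° > 180°, so the shorter arc goes the other way round — across 180°.
Signed shortest Δλ = ((-117.9 − 162.9 + 180) mod 360) − 180 = 79.2°.
Going east by 79.2° from +162.9° passes through 180° before reaching -117.9°.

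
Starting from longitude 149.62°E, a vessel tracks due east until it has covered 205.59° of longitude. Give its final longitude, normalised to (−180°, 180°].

Start at +149.62°; shift +205.59° → +355.21°.
+355.21° lies outside (−180°, 180°]; subtract 360° → -4.79°.

4.79°W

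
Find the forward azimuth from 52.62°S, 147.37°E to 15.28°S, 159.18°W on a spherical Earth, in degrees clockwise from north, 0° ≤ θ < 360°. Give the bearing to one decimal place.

Δλ = -159.18 − 147.37 = -306.55°; wrapped into (−180°, 180°]: 53.45°.
θ = atan2( sin Δλ · cos φ₂ , cos φ₁ · sin φ₂ − sin φ₁ · cos φ₂ · cos Δλ )
  = atan2(0.77494, 0.29650) = 69.063° → normalised to [0°, 360°): 69.063°.

69.1°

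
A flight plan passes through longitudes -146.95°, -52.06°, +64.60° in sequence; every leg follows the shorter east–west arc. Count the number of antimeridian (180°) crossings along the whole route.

0

Leg 1: -146.95° → -52.06°, shortest Δλ = 94.89° (east) — does not cross 180°.
Leg 2: -52.06° → +64.60°, shortest Δλ = 116.66° (east) — does not cross 180°.
Total crossings: 0.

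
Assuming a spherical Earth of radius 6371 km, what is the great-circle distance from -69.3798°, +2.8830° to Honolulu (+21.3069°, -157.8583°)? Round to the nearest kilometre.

14514 km

Δλ = -157.8583 − 2.8830 = -160.7413°.
Δφ = 21.3069 − -69.3798 = 90.6867°.
a = sin²(Δφ/2) + cos φ₁ · cos φ₂ · sin²(Δλ/2) = 0.824912.
c = 2·atan2(√a, √(1−a)) = 2.27815 rad → d = 6371·c ≈ 14514.09 km.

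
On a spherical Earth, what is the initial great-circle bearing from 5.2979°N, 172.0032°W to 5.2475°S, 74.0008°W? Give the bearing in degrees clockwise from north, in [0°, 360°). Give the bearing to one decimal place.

94.5°

Δλ = -74.0008 − -172.0032 = 98.0024°.
θ = atan2( sin Δλ · cos φ₂ , cos φ₁ · sin φ₂ − sin φ₁ · cos φ₂ · cos Δλ )
  = atan2(0.98611, -0.07827) = 94.538° → normalised to [0°, 360°): 94.538°.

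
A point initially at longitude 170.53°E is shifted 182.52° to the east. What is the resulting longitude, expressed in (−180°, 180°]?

Start at +170.53°; shift +182.52° → +353.05°.
+353.05° lies outside (−180°, 180°]; subtract 360° → -6.95°.

6.95°W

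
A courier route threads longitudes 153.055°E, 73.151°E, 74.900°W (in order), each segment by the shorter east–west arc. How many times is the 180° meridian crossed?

Leg 1: +153.055° → +73.151°, shortest Δλ = -79.904° (west) — does not cross 180°.
Leg 2: +73.151° → -74.900°, shortest Δλ = -148.051° (west) — does not cross 180°.
Total crossings: 0.

0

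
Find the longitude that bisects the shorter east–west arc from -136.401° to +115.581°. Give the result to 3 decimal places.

Signed shortest Δλ from -136.401° to +115.581° is -108.018°.
Midpoint longitude = -136.401° + (-108.018°)/2 = -136.401° − 54.009° = -190.410°.
Normalise into (−180°, 180°]: +169.590°.
(The naïve average (-136.401 + +115.581)/2 = -10.41° is on the wrong side of the globe.)

+169.590°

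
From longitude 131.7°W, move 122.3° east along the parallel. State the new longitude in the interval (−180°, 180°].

9.4°W

Start at -131.7°; shift +122.3° → -9.4°.
-9.4° already lies in (−180°, 180°].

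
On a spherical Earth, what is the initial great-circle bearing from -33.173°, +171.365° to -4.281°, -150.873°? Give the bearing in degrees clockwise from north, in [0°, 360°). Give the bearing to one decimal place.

58.9°

Δλ = -150.873 − 171.365 = -322.238°; wrapped into (−180°, 180°]: 37.762°.
θ = atan2( sin Δλ · cos φ₂ , cos φ₁ · sin φ₂ − sin φ₁ · cos φ₂ · cos Δλ )
  = atan2(0.61067, 0.36888) = 58.866° → normalised to [0°, 360°): 58.866°.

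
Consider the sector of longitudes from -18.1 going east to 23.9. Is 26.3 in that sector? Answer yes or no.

Band width going east from -18.1° to +23.9°: ((23.9 − -18.1) mod 360) = 42.0°.
Offset of +26.3° east of the west edge: ((26.3 − -18.1) mod 360) = 44.4°.
44.4° > 42.0° ⇒ outside.

No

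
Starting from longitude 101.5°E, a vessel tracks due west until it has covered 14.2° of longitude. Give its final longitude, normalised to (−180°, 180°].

Start at +101.5°; shift −14.2° → +87.3°.
+87.3° already lies in (−180°, 180°].

87.3°E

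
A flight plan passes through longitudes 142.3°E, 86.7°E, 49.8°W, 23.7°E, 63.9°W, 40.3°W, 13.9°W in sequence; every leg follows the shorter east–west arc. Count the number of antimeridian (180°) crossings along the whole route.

0

Leg 1: +142.3° → +86.7°, shortest Δλ = -55.6° (west) — does not cross 180°.
Leg 2: +86.7° → -49.8°, shortest Δλ = -136.5° (west) — does not cross 180°.
Leg 3: -49.8° → +23.7°, shortest Δλ = 73.5° (east) — does not cross 180°.
Leg 4: +23.7° → -63.9°, shortest Δλ = -87.6° (west) — does not cross 180°.
Leg 5: -63.9° → -40.3°, shortest Δλ = 23.6° (east) — does not cross 180°.
Leg 6: -40.3° → -13.9°, shortest Δλ = 26.4° (east) — does not cross 180°.
Total crossings: 0.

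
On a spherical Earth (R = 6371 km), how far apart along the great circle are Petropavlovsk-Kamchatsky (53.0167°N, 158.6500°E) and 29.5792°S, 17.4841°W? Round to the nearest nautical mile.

Δλ = -17.4841 − 158.6500 = -176.1341°.
Δφ = -29.5792 − 53.0167 = -82.5959°.
a = sin²(Δφ/2) + cos φ₁ · cos φ₂ · sin²(Δλ/2) = 0.958152.
c = 2·atan2(√a, √(1−a)) = 2.72955 rad → d = 6371·c ≈ 17389.95 km ≈ 9389.82 nmi.

9390 nmi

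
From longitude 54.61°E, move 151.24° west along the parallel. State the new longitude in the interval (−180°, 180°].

Start at +54.61°; shift −151.24° → -96.63°.
-96.63° already lies in (−180°, 180°].

96.63°W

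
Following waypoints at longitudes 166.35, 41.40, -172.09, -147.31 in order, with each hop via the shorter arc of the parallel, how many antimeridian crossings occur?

1

Leg 1: +166.35° → +41.40°, shortest Δλ = -124.95° (west) — does not cross 180°.
Leg 2: +41.40° → -172.09°, shortest Δλ = 146.51° (east) — crosses 180°.
Leg 3: -172.09° → -147.31°, shortest Δλ = 24.78° (east) — does not cross 180°.
Total crossings: 1.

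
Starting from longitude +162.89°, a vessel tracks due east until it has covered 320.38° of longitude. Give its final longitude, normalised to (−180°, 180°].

+123.27°

Start at +162.89°; shift +320.38° → +483.27°.
+483.27° lies outside (−180°, 180°]; subtract 360° → +123.27°.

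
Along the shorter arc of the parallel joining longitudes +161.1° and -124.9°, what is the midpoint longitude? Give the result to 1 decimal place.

Signed shortest Δλ from +161.1° to -124.9° is +74.0°.
Midpoint longitude = +161.1° + (+74.0°)/2 = +161.1° + 37.0° = +198.1°.
Normalise into (−180°, 180°]: -161.9°.
(The naïve average (+161.1 + -124.9)/2 = 18.1° is on the wrong side of the globe.)

-161.9°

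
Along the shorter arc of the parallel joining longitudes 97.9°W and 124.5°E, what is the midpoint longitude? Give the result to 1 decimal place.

166.7°W

Signed shortest Δλ from -97.9° to +124.5° is -137.6°.
Midpoint longitude = -97.9° + (-137.6°)/2 = -97.9° − 68.8° = -166.7°.
(The naïve average (-97.9 + +124.5)/2 = 13.3° is on the wrong side of the globe.)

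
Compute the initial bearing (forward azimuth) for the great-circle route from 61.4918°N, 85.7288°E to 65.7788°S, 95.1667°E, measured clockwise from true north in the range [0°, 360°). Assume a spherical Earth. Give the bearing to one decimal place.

175.1°

Δλ = 95.1667 − 85.7288 = 9.4379°.
θ = atan2( sin Δλ · cos φ₂ , cos φ₁ · sin φ₂ − sin φ₁ · cos φ₂ · cos Δλ )
  = atan2(0.06727, -0.79090) = 175.138° → normalised to [0°, 360°): 175.138°.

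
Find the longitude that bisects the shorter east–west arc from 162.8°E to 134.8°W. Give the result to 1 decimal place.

Signed shortest Δλ from +162.8° to -134.8° is +62.4°.
Midpoint longitude = +162.8° + (+62.4°)/2 = +162.8° + 31.2° = +194.0°.
Normalise into (−180°, 180°]: -166.0°.
(The naïve average (+162.8 + -134.8)/2 = 14.0° is on the wrong side of the globe.)

166.0°W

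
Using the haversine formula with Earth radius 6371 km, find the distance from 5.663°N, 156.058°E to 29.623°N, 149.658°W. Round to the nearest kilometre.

Δλ = -149.658 − 156.058 = -305.716°; wrapped into (−180°, 180°]: 54.284°.
Δφ = 29.623 − 5.663 = 23.960°.
a = sin²(Δφ/2) + cos φ₁ · cos φ₂ · sin²(Δλ/2) = 0.223117.
c = 2·atan2(√a, √(1−a)) = 0.98392 rad → d = 6371·c ≈ 6268.53 km.

6269 km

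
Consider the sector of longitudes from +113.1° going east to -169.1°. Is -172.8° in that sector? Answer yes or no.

Band width going east from +113.1° to -169.1°: ((-169.1 − 113.1) mod 360) = 77.8°.
Offset of -172.8° east of the west edge: ((-172.8 − 113.1) mod 360) = 74.1°.
74.1° ≤ 77.8° ⇒ inside.

Yes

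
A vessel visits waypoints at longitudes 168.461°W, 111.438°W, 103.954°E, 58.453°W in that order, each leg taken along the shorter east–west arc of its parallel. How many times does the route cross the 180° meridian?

Leg 1: -168.461° → -111.438°, shortest Δλ = 57.023° (east) — does not cross 180°.
Leg 2: -111.438° → +103.954°, shortest Δλ = -144.608° (west) — crosses 180°.
Leg 3: +103.954° → -58.453°, shortest Δλ = -162.407° (west) — does not cross 180°.
Total crossings: 1.

1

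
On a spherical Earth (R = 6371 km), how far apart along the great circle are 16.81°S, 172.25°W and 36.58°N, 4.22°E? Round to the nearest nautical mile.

Δλ = 4.22 − -172.25 = 176.47°.
Δφ = 36.58 − -16.81 = 53.39°.
a = sin²(Δφ/2) + cos φ₁ · cos φ₂ · sin²(Δλ/2) = 0.969800.
c = 2·atan2(√a, √(1−a)) = 2.79225 rad → d = 6371·c ≈ 17789.45 km ≈ 9605.54 nmi.

9606 nmi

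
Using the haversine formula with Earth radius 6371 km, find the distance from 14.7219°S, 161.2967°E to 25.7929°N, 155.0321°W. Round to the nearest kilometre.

Δλ = -155.0321 − 161.2967 = -316.3288°; wrapped into (−180°, 180°]: 43.6712°.
Δφ = 25.7929 − -14.7219 = 40.5148°.
a = sin²(Δφ/2) + cos φ₁ · cos φ₂ · sin²(Δλ/2) = 0.240352.
c = 2·atan2(√a, √(1−a)) = 1.02477 rad → d = 6371·c ≈ 6528.80 km.

6529 km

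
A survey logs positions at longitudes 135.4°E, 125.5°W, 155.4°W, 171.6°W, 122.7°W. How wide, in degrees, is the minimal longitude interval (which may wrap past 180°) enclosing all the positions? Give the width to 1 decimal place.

Sort the longitudes: -171.6°, -155.4°, -125.5°, -122.7°, +135.4°.
Eastward gaps between consecutive values (wrapping around): 16.2°, 29.9°, 2.8°, 258.1°, 53.0°.
Largest gap = 258.1° ⇒ minimal covering band is its complement: 360° − 258.1° = 101.9°.
Band runs from +135.4° eastward to -122.7°, crossing the antimeridian.

101.9°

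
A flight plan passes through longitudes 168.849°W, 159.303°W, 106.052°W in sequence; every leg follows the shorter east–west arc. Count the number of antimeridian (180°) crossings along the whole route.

Leg 1: -168.849° → -159.303°, shortest Δλ = 9.546° (east) — does not cross 180°.
Leg 2: -159.303° → -106.052°, shortest Δλ = 53.251° (east) — does not cross 180°.
Total crossings: 0.

0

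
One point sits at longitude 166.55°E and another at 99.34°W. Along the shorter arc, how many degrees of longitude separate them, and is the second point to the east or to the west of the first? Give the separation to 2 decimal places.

Raw difference: -99.34 − 166.55 = -265.89°.
Normalise into (−180°, 180°]: -265.89° + 360° = 94.11°.
Positive ⇒ the second point lies to the east; separation 94.11°.

94.11° east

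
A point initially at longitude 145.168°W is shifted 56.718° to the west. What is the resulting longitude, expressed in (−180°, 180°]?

158.114°E

Start at -145.168°; shift −56.718° → -201.886°.
-201.886° lies outside (−180°, 180°]; add 360° → +158.114°.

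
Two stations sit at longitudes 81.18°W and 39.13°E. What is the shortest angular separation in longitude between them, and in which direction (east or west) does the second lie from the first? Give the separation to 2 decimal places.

Raw difference: 39.13 − -81.18 = 120.31°.
Normalise into (−180°, 180°]: 120.31° stays 120.31°.
Positive ⇒ the second point lies to the east; separation 120.31°.

120.31° east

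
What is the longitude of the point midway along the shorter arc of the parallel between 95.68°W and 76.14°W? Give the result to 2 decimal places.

Signed shortest Δλ from -95.68° to -76.14° is +19.54°.
Midpoint longitude = -95.68° + (+19.54°)/2 = -95.68° + 9.77° = -85.91°.

85.91°W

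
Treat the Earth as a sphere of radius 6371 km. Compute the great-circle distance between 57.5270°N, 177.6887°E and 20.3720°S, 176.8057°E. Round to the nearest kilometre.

Δλ = 176.8057 − 177.6887 = -0.8830°.
Δφ = -20.3720 − 57.5270 = -77.8990°.
a = sin²(Δφ/2) + cos φ₁ · cos φ₂ · sin²(Δλ/2) = 0.395212.
c = 2·atan2(√a, √(1−a)) = 1.35966 rad → d = 6371·c ≈ 8662.36 km.

8662 km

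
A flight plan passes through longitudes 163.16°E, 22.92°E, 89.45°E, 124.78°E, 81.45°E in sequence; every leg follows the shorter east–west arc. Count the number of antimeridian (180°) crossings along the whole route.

Leg 1: +163.16° → +22.92°, shortest Δλ = -140.24° (west) — does not cross 180°.
Leg 2: +22.92° → +89.45°, shortest Δλ = 66.53° (east) — does not cross 180°.
Leg 3: +89.45° → +124.78°, shortest Δλ = 35.33° (east) — does not cross 180°.
Leg 4: +124.78° → +81.45°, shortest Δλ = -43.33° (west) — does not cross 180°.
Total crossings: 0.

0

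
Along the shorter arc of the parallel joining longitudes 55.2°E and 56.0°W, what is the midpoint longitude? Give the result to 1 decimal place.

0.4°W

Signed shortest Δλ from +55.2° to -56.0° is -111.2°.
Midpoint longitude = +55.2° + (-111.2°)/2 = +55.2° − 55.6° = -0.4°.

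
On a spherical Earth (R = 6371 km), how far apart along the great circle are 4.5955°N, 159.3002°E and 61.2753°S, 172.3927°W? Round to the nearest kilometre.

7719 km

Δλ = -172.3927 − 159.3002 = -331.6929°; wrapped into (−180°, 180°]: 28.3071°.
Δφ = -61.2753 − 4.5955 = -65.8708°.
a = sin²(Δφ/2) + cos φ₁ · cos φ₂ · sin²(Δλ/2) = 0.324245.
c = 2·atan2(√a, √(1−a)) = 1.21161 rad → d = 6371·c ≈ 7719.19 km.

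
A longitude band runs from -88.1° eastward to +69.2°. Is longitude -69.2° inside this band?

Band width going east from -88.1° to +69.2°: ((69.2 − -88.1) mod 360) = 157.3°.
Offset of -69.2° east of the west edge: ((-69.2 − -88.1) mod 360) = 18.9°.
18.9° ≤ 157.3° ⇒ inside.

Yes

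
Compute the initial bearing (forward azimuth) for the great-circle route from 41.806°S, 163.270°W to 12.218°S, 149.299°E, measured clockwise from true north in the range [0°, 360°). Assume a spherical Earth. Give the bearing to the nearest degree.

291°

Δλ = 149.299 − -163.270 = 312.569°; wrapped into (−180°, 180°]: -47.431°.
θ = atan2( sin Δλ · cos φ₂ , cos φ₁ · sin φ₂ − sin φ₁ · cos φ₂ · cos Δλ )
  = atan2(-0.71978, 0.28298) = -68.538° → normalised to [0°, 360°): 291.462°.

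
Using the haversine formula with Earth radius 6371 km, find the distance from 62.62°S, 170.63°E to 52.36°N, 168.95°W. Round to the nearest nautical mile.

6971 nmi

Δλ = -168.95 − 170.63 = -339.58°; wrapped into (−180°, 180°]: 20.42°.
Δφ = 52.36 − -62.62 = 114.98°.
a = sin²(Δφ/2) + cos φ₁ · cos φ₂ · sin²(Δλ/2) = 0.719975.
c = 2·atan2(√a, √(1−a)) = 2.02634 rad → d = 6371·c ≈ 12909.81 km ≈ 6970.74 nmi.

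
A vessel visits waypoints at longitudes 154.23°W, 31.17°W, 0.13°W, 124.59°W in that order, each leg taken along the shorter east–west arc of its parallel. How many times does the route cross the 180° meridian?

Leg 1: -154.23° → -31.17°, shortest Δλ = 123.06° (east) — does not cross 180°.
Leg 2: -31.17° → -0.13°, shortest Δλ = 31.04° (east) — does not cross 180°.
Leg 3: -0.13° → -124.59°, shortest Δλ = -124.46° (west) — does not cross 180°.
Total crossings: 0.

0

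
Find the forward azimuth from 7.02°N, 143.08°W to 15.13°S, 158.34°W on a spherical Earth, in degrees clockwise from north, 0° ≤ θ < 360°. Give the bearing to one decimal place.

Δλ = -158.34 − -143.08 = -15.26°.
θ = atan2( sin Δλ · cos φ₂ , cos φ₁ · sin φ₂ − sin φ₁ · cos φ₂ · cos Δλ )
  = atan2(-0.25408, -0.37287) = -145.729° → normalised to [0°, 360°): 214.271°.

214.3°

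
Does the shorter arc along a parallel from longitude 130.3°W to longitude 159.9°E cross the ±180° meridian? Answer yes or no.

Naïve |159.9 − -130.3| = 290.2° > 180°, so the shorter arc goes the other way round — across 180°.
Signed shortest Δλ = ((159.9 − -130.3 + 180) mod 360) − 180 = -69.8°.
Going west by 69.8° from -130.3° passes through 180° before reaching +159.9°.

Yes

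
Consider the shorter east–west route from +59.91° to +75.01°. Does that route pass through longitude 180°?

Signed shortest Δλ = ((75.01 − 59.91 + 180) mod 360) − 180 = 15.1°.
Going east by 15.1° from +59.91° reaches +75.01° without touching 180°.

No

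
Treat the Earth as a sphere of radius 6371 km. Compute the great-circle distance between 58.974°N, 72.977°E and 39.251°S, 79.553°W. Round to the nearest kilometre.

17088 km

Δλ = -79.553 − 72.977 = -152.530°.
Δφ = -39.251 − 58.974 = -98.225°.
a = sin²(Δφ/2) + cos φ₁ · cos φ₂ · sin²(Δλ/2) = 0.948167.
c = 2·atan2(√a, √(1−a)) = 2.68223 rad → d = 6371·c ≈ 17088.46 km.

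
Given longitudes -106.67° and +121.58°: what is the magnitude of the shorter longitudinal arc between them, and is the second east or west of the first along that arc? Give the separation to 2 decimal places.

131.75° west

Raw difference: 121.58 − -106.67 = 228.25°.
Normalise into (−180°, 180°]: 228.25° − 360° = -131.75°.
Negative ⇒ the second point lies to the west; separation 131.75°.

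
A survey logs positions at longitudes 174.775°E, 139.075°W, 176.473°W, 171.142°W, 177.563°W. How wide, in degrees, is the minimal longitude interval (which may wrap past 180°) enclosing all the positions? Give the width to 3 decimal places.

46.150°

Sort the longitudes: -177.563°, -176.473°, -171.142°, -139.075°, +174.775°.
Eastward gaps between consecutive values (wrapping around): 1.090°, 5.331°, 32.067°, 313.850°, 7.662°.
Largest gap = 313.850° ⇒ minimal covering band is its complement: 360° − 313.850° = 46.150°.
Band runs from +174.775° eastward to -139.075°, crossing the antimeridian.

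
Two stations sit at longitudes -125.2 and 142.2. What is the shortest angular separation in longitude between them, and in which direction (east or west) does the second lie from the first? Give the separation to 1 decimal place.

Raw difference: 142.2 − -125.2 = 267.4°.
Normalise into (−180°, 180°]: 267.4° − 360° = -92.6°.
Negative ⇒ the second point lies to the west; separation 92.6°.

92.6° west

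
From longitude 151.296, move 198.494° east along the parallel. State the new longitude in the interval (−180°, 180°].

-10.210°

Start at +151.296°; shift +198.494° → +349.790°.
+349.790° lies outside (−180°, 180°]; subtract 360° → -10.210°.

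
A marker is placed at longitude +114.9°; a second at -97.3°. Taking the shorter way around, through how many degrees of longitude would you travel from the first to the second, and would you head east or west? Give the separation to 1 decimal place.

Raw difference: -97.3 − 114.9 = -212.2°.
Normalise into (−180°, 180°]: -212.2° + 360° = 147.8°.
Positive ⇒ the second point lies to the east; separation 147.8°.

147.8° east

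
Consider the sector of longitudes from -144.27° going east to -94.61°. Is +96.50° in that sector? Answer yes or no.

No

Band width going east from -144.27° to -94.61°: ((-94.61 − -144.27) mod 360) = 49.66°.
Offset of +96.50° east of the west edge: ((96.50 − -144.27) mod 360) = 240.77°.
240.77° > 49.66° ⇒ outside.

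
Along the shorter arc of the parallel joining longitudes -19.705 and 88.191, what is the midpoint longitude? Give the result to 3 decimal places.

+34.243°

Signed shortest Δλ from -19.705° to +88.191° is +107.896°.
Midpoint longitude = -19.705° + (+107.896°)/2 = -19.705° + 53.948° = +34.243°.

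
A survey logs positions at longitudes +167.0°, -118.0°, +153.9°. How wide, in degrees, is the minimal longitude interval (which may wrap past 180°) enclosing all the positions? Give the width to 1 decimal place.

88.1°

Sort the longitudes: -118.0°, +153.9°, +167.0°.
Eastward gaps between consecutive values (wrapping around): 271.9°, 13.1°, 75.0°.
Largest gap = 271.9° ⇒ minimal covering band is its complement: 360° − 271.9° = 88.1°.
Band runs from +153.9° eastward to -118.0°, crossing the antimeridian.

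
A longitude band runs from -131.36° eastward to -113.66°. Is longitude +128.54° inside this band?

No

Band width going east from -131.36° to -113.66°: ((-113.66 − -131.36) mod 360) = 17.70°.
Offset of +128.54° east of the west edge: ((128.54 − -131.36) mod 360) = 259.90°.
259.90° > 17.70° ⇒ outside.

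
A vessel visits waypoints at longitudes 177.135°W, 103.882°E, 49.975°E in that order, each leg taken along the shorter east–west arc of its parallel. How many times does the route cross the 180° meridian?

1

Leg 1: -177.135° → +103.882°, shortest Δλ = -78.983° (west) — crosses 180°.
Leg 2: +103.882° → +49.975°, shortest Δλ = -53.907° (west) — does not cross 180°.
Total crossings: 1.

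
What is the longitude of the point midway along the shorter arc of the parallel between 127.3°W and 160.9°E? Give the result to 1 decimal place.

Signed shortest Δλ from -127.3° to +160.9° is -71.8°.
Midpoint longitude = -127.3° + (-71.8°)/2 = -127.3° − 35.9° = -163.2°.
(The naïve average (-127.3 + +160.9)/2 = 16.8° is on the wrong side of the globe.)

163.2°W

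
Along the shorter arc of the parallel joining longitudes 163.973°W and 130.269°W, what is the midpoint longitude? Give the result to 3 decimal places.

147.121°W

Signed shortest Δλ from -163.973° to -130.269° is +33.704°.
Midpoint longitude = -163.973° + (+33.704°)/2 = -163.973° + 16.852° = -147.121°.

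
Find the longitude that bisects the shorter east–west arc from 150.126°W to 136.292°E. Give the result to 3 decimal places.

Signed shortest Δλ from -150.126° to +136.292° is -73.582°.
Midpoint longitude = -150.126° + (-73.582°)/2 = -150.126° − 36.791° = -186.917°.
Normalise into (−180°, 180°]: +173.083°.
(The naïve average (-150.126 + +136.292)/2 = -6.917° is on the wrong side of the globe.)

173.083°E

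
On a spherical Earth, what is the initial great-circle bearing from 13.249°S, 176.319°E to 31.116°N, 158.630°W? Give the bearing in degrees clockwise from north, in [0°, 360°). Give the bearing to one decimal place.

Δλ = -158.630 − 176.319 = -334.949°; wrapped into (−180°, 180°]: 25.051°.
θ = atan2( sin Δλ · cos φ₂ , cos φ₁ · sin φ₂ − sin φ₁ · cos φ₂ · cos Δλ )
  = atan2(0.36250, 0.68077) = 28.035° → normalised to [0°, 360°): 28.035°.

28.0°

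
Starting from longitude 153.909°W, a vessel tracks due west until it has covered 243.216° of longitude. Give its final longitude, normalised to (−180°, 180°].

Start at -153.909°; shift −243.216° → -397.125°.
-397.125° lies outside (−180°, 180°]; add 360° → -37.125°.

37.125°W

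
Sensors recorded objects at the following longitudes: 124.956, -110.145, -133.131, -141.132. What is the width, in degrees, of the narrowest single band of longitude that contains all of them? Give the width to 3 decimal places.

Sort the longitudes: -141.132°, -133.131°, -110.145°, +124.956°.
Eastward gaps between consecutive values (wrapping around): 8.001°, 22.986°, 235.101°, 93.912°.
Largest gap = 235.101° ⇒ minimal covering band is its complement: 360° − 235.101° = 124.899°.
Band runs from +124.956° eastward to -110.145°, crossing the antimeridian.

124.899°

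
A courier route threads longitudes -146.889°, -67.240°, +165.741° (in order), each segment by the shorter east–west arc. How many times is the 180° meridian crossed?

1

Leg 1: -146.889° → -67.240°, shortest Δλ = 79.649° (east) — does not cross 180°.
Leg 2: -67.240° → +165.741°, shortest Δλ = -127.019° (west) — crosses 180°.
Total crossings: 1.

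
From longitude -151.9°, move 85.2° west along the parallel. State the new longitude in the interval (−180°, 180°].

Start at -151.9°; shift −85.2° → -237.1°.
-237.1° lies outside (−180°, 180°]; add 360° → +122.9°.

+122.9°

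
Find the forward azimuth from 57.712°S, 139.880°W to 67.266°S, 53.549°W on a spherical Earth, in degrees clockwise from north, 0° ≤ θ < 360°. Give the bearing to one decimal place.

140.7°

Δλ = -53.549 − -139.880 = 86.331°.
θ = atan2( sin Δλ · cos φ₂ , cos φ₁ · sin φ₂ − sin φ₁ · cos φ₂ · cos Δλ )
  = atan2(0.38566, -0.47177) = 140.735° → normalised to [0°, 360°): 140.735°.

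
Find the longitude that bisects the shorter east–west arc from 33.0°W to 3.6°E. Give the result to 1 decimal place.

14.7°W

Signed shortest Δλ from -33.0° to +3.6° is +36.6°.
Midpoint longitude = -33.0° + (+36.6°)/2 = -33.0° + 18.3° = -14.7°.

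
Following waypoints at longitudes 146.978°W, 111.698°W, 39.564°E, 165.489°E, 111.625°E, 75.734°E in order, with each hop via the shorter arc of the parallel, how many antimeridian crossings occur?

Leg 1: -146.978° → -111.698°, shortest Δλ = 35.28° (east) — does not cross 180°.
Leg 2: -111.698° → +39.564°, shortest Δλ = 151.262° (east) — does not cross 180°.
Leg 3: +39.564° → +165.489°, shortest Δλ = 125.925° (east) — does not cross 180°.
Leg 4: +165.489° → +111.625°, shortest Δλ = -53.864° (west) — does not cross 180°.
Leg 5: +111.625° → +75.734°, shortest Δλ = -35.891° (west) — does not cross 180°.
Total crossings: 0.

0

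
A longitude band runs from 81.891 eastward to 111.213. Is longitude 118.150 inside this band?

No

Band width going east from +81.891° to +111.213°: ((111.213 − 81.891) mod 360) = 29.322°.
Offset of +118.150° east of the west edge: ((118.150 − 81.891) mod 360) = 36.259°.
36.259° > 29.322° ⇒ outside.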